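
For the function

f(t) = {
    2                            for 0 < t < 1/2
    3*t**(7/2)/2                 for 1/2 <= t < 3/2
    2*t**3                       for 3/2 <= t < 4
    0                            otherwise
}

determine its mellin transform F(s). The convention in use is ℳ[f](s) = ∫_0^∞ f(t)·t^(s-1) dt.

(2048*2**(3*s)*s*(2*s + 7) - 108*3**s*s*(2*s + 7) + 81*sqrt(2)*3**(s + 1/2)*s*(s + 3) - 3*sqrt(2)*s*(s + 3) + 32*(s + 3)*(2*s + 7))/(16*2**s*s*(s + 3)*(2*s + 7))
  Re(s) > 0

summing 3 kernel integrals split by 1/2, 3/2 yields ℳ[f](s)
on [0, 1/2) integrate f = 2 against the kernel
the [1/2, 3/2) slice contributes ∫ 3*t**(7/2)/2·t^(s-1) dt
segment 3/2 to 4 holds 2*t**3; add its integral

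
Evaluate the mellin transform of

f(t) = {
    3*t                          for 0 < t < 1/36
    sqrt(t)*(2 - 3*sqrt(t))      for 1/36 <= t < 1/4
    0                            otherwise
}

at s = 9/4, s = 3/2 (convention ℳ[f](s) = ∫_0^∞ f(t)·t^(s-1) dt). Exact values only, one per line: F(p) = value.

remove the shared t-power first: 3*sqrt(t) on [0, 1/36); 2 - 3*sqrt(t) on [1/36, 1/4)
reversing the power substitution: 3*t on [0, 1/6); 2 - 3*t on [1/6, 1/2)
reversing the common scale on t: t on [0, 1/2); 2 - t on [1/2, 3/2)
slice at 1/36, transform all 2 pieces, and sum them
between 0 and 1/36 the integrand is 3*t·t^(s-1)
on [1/36, 1/4) integrate f = sqrt(t)*(2 - 3*sqrt(t)) against the kernel

F(9/4) = sqrt(6)*(-10 + 1539*sqrt(3))/1111968
F(3/2) = 53/2160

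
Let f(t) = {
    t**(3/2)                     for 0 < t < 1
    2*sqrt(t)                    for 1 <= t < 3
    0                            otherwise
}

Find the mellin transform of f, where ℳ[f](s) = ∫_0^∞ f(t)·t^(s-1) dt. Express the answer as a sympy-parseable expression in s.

(4*sqrt(3)*3**s*(2*s + 3) - 4*s - 10)/((2*s + 1)*(2*s + 3))
  Re(s) > -3/2

slice at 1, transform all 2 pieces, and sum them
[0, 1) adds the kernel integral of t**(3/2)
segment [1, 3) carries 2*sqrt(t); integrate it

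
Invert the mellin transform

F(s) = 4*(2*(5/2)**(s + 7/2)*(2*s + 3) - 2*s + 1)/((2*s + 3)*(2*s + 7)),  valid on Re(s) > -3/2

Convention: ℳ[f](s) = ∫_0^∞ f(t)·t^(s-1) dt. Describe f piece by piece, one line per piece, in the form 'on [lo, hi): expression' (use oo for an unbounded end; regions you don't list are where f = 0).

split f at 1: ℳ[f](s) collects 2 kernel integrals
between 0 and 1 the integrand is 2*t**(3/2)·t^(s-1)
for t in [1, 5/2): the term is ∫ 4*t**(7/2)·t^(s-1)

on [0, 1): 2*t**(3/2)
on [1, 5/2): 4*t**(7/2)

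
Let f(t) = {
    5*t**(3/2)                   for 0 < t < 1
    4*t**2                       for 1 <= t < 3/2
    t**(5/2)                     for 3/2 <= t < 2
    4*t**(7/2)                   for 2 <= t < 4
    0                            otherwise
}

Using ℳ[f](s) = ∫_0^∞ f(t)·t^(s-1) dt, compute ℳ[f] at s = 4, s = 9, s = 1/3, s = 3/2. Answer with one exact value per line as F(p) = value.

integrate the 4 segments split at 1, 3/2, 2, then add the results
on [0, 1) integrate f = 5*t**(3/2) against the kernel
on [1, 3/2): add ∫ 4*t**2·t^(s-1) dt
segment [3/2, 2) carries t**(5/2); integrate it
∫ 4*t**(7/2)·t^(s-1) over [2, 4)

F(4) = -11392*sqrt(2)/195 - 729*sqrt(6)/832 + 30772021/1760
F(9) = -651264*sqrt(2)/575 - 177147*sqrt(6)/47104 + 31748491587007/2956800
F(1/3) = -2712*2**(5/6)/391 - 27*2**(1/6)*3**(5/6)/68 + 78/77 + 27*2**(2/3)*3**(1/3)/14 + 3072*2**(2/3)/23
F(3/2) = 27*sqrt(6)/14 + 5354887/6720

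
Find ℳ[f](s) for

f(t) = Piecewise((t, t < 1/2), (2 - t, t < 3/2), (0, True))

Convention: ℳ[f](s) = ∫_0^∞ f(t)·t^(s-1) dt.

breakpoints 1/2: one integral from each of the 2 segments
over [0, 1/2), the kernel integral of t enters the sum
piece [1/2, 3/2): integrate (2 - t) against the kernel

(3**s*s + 4*3**s - 2*s - 4)/(2*2**s*s*(s + 1))
  Re(s) > -1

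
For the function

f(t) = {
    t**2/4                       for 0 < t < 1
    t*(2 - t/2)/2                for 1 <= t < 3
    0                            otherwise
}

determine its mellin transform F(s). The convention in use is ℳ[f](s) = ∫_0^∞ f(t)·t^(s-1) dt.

(3*3**s*(s + 1) + 12*3**s - 2*s - 6)/(4*(s + 1)*(s + 2))
  Re(s) > -2

reversing the common scale on t: t**2 on [0, 1/2); t*(2 - t) on [1/2, 3/2)
reversing the shared t-power: t on [0, 1/2); 2 - t on [1/2, 3/2)
summing 2 kernel integrals split by 1 yields ℳ[f](s)
on [0, 1) integrate f = t**2/4 against the kernel
segment 1 to 3 holds t*(2 - t/2)/2; add its integral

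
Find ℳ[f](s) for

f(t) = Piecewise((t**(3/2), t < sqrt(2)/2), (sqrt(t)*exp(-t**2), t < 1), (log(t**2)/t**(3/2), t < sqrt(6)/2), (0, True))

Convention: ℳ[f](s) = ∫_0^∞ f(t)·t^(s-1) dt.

2**(3/4 - s/2)*(3*2**(s/2 + 1/4)*(2*s + 3)*(-16*s + (2*s + 1)**2 + 8)*uppergamma(s/2 + 1/4, 1/2) - 3*2**(s/2 + 1/4)*(2*s + 3)*(-16*s + (2*s + 1)**2 + 8)*uppergamma(s/2 + 1/4, 1) + 48*2**(s/2 + 1/4)*(2*s + 3) + 3**(s/2 + 1/4)*(2*s + 1)*(2*s + 3)*(-8*log(2) + 8*log(3)) - 32*3**(s/2 + 1/4)*(2*s + 3) + 3**(s/2 + 1/4)*(2*s + 3)*(-32*log(3) + 32*log(2)) + 6*sqrt(2)*(-16*s + (2*s + 1)**2 + 8))/(12*(2*s + 3)*(-16*s + (2*s + 1)**2 + 8))
  Re(s) > -3/2

strip the shared t-power: t on [0, sqrt(2)/2); exp(-t**2) on [sqrt(2)/2, 1); log(t**2)/t**2 on [1, sqrt(6)/2)
reversing the power substitution: sqrt(t) on [0, 1/2); exp(-t) on [1/2, 1); log(t)/t on [1, 3/2)
the 3 pieces separated at sqrt(2)/2, 1 each add one integral
∫ over [0, sqrt(2)/2) of t**(3/2)·t^(s-1) joins the sum
over [sqrt(2)/2, 1), the kernel integral of sqrt(t)*exp(-t**2) enters the sum
on [1, sqrt(6)/2): add ∫ log(t**2)/t**(3/2)·t^(s-1) dt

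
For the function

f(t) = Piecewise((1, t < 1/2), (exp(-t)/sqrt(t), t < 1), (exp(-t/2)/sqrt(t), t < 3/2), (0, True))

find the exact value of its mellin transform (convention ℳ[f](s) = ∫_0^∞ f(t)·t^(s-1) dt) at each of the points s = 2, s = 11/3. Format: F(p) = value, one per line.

F(2) = -sqrt(6)*exp(-3/4) - sqrt(2)*sqrt(pi)*erfc(sqrt(3)/2) - exp(-1) - sqrt(pi)*erfc(1)/2 + 1/8 + sqrt(pi)*erfc(sqrt(2)/2)/2 + sqrt(2)*exp(-1/2)/2 + sqrt(2)*sqrt(pi)*erfc(sqrt(2)/2) + 2*exp(-1/2)
F(11/3) = -8*2**(1/6)*uppergamma(19/6, 3/4) - uppergamma(19/6, 1) + 3*2**(1/3)/176 + uppergamma(19/6, 1/2) + 8*2**(1/6)*uppergamma(19/6, 1/2)

reversing the power substitution: 1 on [0, sqrt(2)/2); exp(-t**2)/t on [sqrt(2)/2, 1); exp(-t**2/2)/t on [1, sqrt(6)/2)
back out the shared t-power: t on [0, sqrt(2)/2); exp(-t**2) on [sqrt(2)/2, 1); exp(-t**2/2) on [1, sqrt(6)/2)
remove the power substitution first: sqrt(t) on [0, 1/2); exp(-t) on [1/2, 1); exp(-t/2) on [1, 3/2)
integrate the 3 segments split at 1/2, 1, then add the results
between 0 and 1/2 the integrand is 1·t^(s-1)
on [1/2, 1): add ∫ exp(-t)/sqrt(t)·t^(s-1) dt
[1, 3/2) adds the kernel integral of exp(-t/2)/sqrt(t)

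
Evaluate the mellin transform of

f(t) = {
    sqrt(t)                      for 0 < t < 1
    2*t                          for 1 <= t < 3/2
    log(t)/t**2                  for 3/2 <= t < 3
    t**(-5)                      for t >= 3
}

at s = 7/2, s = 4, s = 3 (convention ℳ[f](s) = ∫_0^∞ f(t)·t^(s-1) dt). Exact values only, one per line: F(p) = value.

undo the shared t-power: t**(3/2) on [0, 1); 2*t**2 on [1, 3/2); log(t)/t on [3/2, 3); …
split f at 1, 3/2, 3: ℳ[f](s) collects 4 kernel integrals
∫ over [0, 1) of sqrt(t)·t^(s-1) joins the sum
the [1, 3/2) slice contributes ∫ 2*t·t^(s-1) dt
∫ log(t)/t**2·t^(s-1) over [3/2, 3)
segment [3, ∞) carries t**(-5); integrate it

F(7/2) = -34*sqrt(3)/27 - 7/36 + log(2**(sqrt(6)/2)*3**(-sqrt(6)/2 + 2*sqrt(3))) + 35*sqrt(6)/24
F(4) = 9*log(2)/8 + 271/180 + 27*log(3)/8
F(3) = 1759/2016 + 3*log(2)/2 + 3*log(3)/2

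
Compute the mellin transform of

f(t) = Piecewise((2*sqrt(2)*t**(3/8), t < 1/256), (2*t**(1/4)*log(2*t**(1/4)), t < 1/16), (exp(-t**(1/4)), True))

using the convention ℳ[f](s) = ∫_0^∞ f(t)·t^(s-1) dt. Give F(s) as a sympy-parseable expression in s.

peel off the power substitution: 2*sqrt(2)*t**(3/4) on [0, 1/16); 2*sqrt(t)*log(2*sqrt(t)) on [1/16, 1/4); exp(-sqrt(t)) on [1/4, ∞)
invert the power substitution to get 2*sqrt(2)*t**(3/2) on [0, 1/4); 2*t*log(2*t) on [1/4, 1/2); exp(-t) on [1/2, ∞)
back out the common scale on t: t**(3/2) on [0, 1/2); t*log(t) on [1/2, 1); exp(-t/2) on [1, ∞)
f breaks at 1/256, 1/16 into 3 integrals to sum
segment [0, 1/256) carries 2*sqrt(2)*t**(3/8); integrate it
∫ 2*t**(1/4)*log(2*t**(1/4))·t^(s-1) over [1/256, 1/16)
between 1/16 and ∞ the integrand is exp(-t**(1/4))·t^(s-1)

2*(2*2**(8*s)*(8*s + 3)*(16*s**2 + 8*s + 1)*uppergamma(4*s, 1/2) - 2*2**(4*s)*(8*s + 3) + 4*s*(8*s + 3)*log(2) + 8*s + (8*s + 3)*log(2) + sqrt(2)*(16*s**2 + 8*s + 1) + 3)/(2**(8*s)*(8*s + 3)*(16*s**2 + 8*s + 1))
  Re(s) > -3/8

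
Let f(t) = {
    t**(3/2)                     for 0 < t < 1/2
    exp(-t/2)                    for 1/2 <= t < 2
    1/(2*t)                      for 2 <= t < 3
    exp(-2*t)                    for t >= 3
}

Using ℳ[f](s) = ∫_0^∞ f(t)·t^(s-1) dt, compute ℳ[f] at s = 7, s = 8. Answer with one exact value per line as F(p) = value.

F(7) = -250496*exp(-1) + sqrt(2)/4352 + 11007*exp(-6)/8 + 665/12 + 3786745*exp(-1/4)/32
F(8) = -3507200*exp(-1) + sqrt(2)/9728 + 94545*exp(-6)/16 + 2059/14 + 106028861*exp(-1/4)/64

linearity at 1/2, 2, 3 turns ℳ[f](s) into 4 summed integrals
on [0, 1/2): add ∫ t**(3/2)·t^(s-1) dt
on [1/2, 2): add ∫ exp(-t/2)·t^(s-1) dt
[2, 3) adds the kernel integral of 1/(2*t)
between 3 and ∞ the integrand is exp(-2*t)·t^(s-1)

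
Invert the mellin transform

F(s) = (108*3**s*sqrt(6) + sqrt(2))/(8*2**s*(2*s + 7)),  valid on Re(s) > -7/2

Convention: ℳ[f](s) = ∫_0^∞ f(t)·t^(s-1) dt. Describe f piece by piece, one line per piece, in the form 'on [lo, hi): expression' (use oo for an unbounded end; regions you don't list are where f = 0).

on [0, 1/2): 5*t**(7/2)
on [1/2, 3/2): 4*t**(7/2)

split f at 1/2: ℳ[f](s) collects 2 kernel integrals
on [0, 1/2) integrate f = 5*t**(7/2) against the kernel
between 1/2 and 3/2 the integrand is 4*t**(7/2)·t^(s-1)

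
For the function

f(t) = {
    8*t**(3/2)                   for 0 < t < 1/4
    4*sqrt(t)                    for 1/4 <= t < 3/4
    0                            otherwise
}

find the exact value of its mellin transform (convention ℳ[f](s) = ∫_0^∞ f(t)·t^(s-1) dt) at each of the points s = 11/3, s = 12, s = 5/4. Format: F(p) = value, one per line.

the power substitution comes off first: 8*t**3 on [0, 1/2); 4*t on [1/2, sqrt(3)/2)
peel off the common scale on t: t**3 on [0, 1); 2*t on [1, sqrt(3))
back out the power substitution: t**(3/2) on [0, 1); 2*sqrt(t) on [1, 3)
slice at 1/4, transform all 2 pieces, and sum them
piece [0, 1/4): integrate 8*t**(3/2) against the kernel
segment [1/4, 3/4) carries 4*sqrt(t); integrate it

F(11/3) = 3*2**(2/3)*(-37 + 5022*3**(1/6))/99200
F(12) = -29/5662310400 + 531441*sqrt(3)/104857600
F(5/4) = 3*sqrt(2)*(-5 + 22*3**(3/4))/154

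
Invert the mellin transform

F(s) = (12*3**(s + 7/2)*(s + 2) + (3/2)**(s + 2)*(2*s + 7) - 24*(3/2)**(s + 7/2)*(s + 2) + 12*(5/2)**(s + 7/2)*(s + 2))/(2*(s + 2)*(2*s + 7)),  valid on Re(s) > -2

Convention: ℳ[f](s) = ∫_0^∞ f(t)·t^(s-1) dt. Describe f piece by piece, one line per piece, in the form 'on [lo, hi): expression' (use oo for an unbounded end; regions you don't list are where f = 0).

on [0, 3/2): t**2/2
on [3/2, 5/2): 6*t**(7/2)
on [5/2, 3): 3*t**(7/2)

the 3 pieces separated at 3/2, 5/2 each add one integral
between 0 and 3/2 the integrand is t**2/2·t^(s-1)
[3/2, 5/2) adds the kernel integral of 6*t**(7/2)
∫ over [5/2, 3) of 3*t**(7/2)·t^(s-1) joins the sum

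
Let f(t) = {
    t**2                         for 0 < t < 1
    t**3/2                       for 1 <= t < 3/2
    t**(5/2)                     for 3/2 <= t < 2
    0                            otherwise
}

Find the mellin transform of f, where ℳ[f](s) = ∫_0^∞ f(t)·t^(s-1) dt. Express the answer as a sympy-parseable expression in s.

(4*2**(s + 5/2)*(s + 2)*(s + 3) - 4*(3/2)**(s + 5/2)*(s + 2)*(s + 3) + (3/2)**(s + 3)*(s + 2)*(2*s + 5) - (s + 2)*(2*s + 5) + 2*(s + 3)*(2*s + 5))/(2*(s + 2)*(s + 3)*(2*s + 5))
  Re(s) > -2

treat the 3 regions marked off by 1, 3/2 separately and sum
between 0 and 1 the integrand is t**2·t^(s-1)
piece [1, 3/2): integrate t**3/2 against the kernel
segment [3/2, 2) carries t**(5/2); integrate it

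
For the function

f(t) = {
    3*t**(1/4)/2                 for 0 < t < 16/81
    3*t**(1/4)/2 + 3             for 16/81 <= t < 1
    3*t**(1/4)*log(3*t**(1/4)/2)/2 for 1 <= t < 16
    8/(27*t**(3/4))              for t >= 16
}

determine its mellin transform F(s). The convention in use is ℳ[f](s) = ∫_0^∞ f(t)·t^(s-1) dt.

undo the power substitution: 3*sqrt(t)/2 on [0, 4/9); 3*sqrt(t)/2 + 3 on [4/9, 1); 3*sqrt(t)*log(3*sqrt(t)/2)/2 on [1, 4); …
invert the power substitution to get 3*t/2 on [0, 2/3); 3*t/2 + 3 on [2/3, 1); 3*t*log(3*t/2)/2 on [1, 2); …
undo the common scale on t: t on [0, 1); t + 3 on [1, 3/2); t*log(t) on [3/2, 3); …
breakpoints 16/81, 1, 16: one integral from each of the 4 segments
between 0 and 16/81 the integrand is 3*t**(1/4)/2·t^(s-1)
∫ over [16/81, 1) of (3*t**(1/4)/2 + 3)·t^(s-1) joins the sum
between 1 and 16 the integrand is 3*t**(1/4)*log(3*t**(1/4)/2)/2·t^(s-1)
segment [16, ∞) carries 8/(27*t**(3/4)); integrate it

(-648*2**(4*s)*s*(4*s - 3)*(16*s**2 + 8*s + 1) - 162*2**(4*s)*(4*s - 3)*(16*s**2 + 8*s + 1) - 1296*3**(4*s)*s**2*(4*s - 3)*(4*s + 1)*log(3) + 1296*3**(4*s)*s**2*(4*s - 3)*(4*s + 1)*log(2) - 324*3**(4*s)*s*(4*s - 3)*(4*s + 1)*log(3) + 324*3**(4*s)*s*(4*s - 3)*(4*s + 1)*log(2) + 324*3**(4*s)*s*(4*s - 3)*(4*s + 1) + 972*3**(4*s)*s*(4*s - 3)*(16*s**2 + 8*s + 1) + 162*3**(4*s)*(4*s - 3)*(16*s**2 + 8*s + 1) + 2592*6**(4*s)*s**2*(4*s - 3)*(4*s + 1)*log(3) - 648*6**(4*s)*s*(4*s - 3)*(4*s + 1) + 648*6**(4*s)*s*(4*s - 3)*(4*s + 1)*log(3) - 8*6**(4*s)*s*(4*s + 1)*(16*s**2 + 8*s + 1))/(54*3**(4*s)*s*(4*s - 3)*(4*s + 1)*(16*s**2 + 8*s + 1))
  -1/4 < Re(s) < 3/4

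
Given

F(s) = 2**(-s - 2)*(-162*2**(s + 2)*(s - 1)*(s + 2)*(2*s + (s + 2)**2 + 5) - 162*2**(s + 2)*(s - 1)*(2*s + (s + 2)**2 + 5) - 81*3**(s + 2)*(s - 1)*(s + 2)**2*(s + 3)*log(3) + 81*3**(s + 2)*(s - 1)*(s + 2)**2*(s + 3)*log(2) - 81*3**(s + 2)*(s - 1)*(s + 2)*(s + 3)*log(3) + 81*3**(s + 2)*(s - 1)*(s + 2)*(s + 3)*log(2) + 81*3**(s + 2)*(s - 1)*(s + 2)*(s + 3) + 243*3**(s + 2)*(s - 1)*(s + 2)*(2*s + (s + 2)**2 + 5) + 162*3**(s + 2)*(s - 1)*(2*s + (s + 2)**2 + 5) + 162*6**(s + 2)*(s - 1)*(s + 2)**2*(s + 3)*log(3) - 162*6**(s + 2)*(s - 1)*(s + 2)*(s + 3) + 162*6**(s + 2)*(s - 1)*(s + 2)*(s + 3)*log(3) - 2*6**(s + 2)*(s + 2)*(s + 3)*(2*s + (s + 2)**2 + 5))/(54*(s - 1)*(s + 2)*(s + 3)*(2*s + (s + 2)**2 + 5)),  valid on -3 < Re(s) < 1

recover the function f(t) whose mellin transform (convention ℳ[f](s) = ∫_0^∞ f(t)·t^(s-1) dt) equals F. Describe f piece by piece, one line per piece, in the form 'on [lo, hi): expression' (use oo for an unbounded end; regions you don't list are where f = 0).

on [0, 1): t**3
on [1, 3/2): t**2*(t + 3)
on [3/2, 3): t**3*log(t)
on [3, oo): 1/t

back out the shared t-power: t on [0, 1); t + 3 on [1, 3/2); t*log(t) on [3/2, 3); …
summing 4 kernel integrals split by 1, 3/2, 3 yields ℳ[f](s)
[0, 1) adds the kernel integral of t**3
piece [1, 3/2): integrate t**2*(t + 3) against the kernel
between 3/2 and 3 the integrand is t**3*log(t)·t^(s-1)
piece [3, ∞): integrate 1/t against the kernel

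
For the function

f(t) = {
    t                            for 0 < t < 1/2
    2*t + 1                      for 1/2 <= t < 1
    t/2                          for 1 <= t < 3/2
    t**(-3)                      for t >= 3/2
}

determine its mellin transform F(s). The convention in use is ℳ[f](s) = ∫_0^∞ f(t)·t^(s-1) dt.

along the cuts 1/2, 1, 3/2, ℳ[f](s) splits into 4 integrals
∫ t·t^(s-1) over [0, 1/2)
∫ over [1/2, 1) of (2*t + 1)·t^(s-1) joins the sum
segment 1 to 3/2 holds t/2; add its integral
piece [3/2, ∞): integrate t**(-3) against the kernel

(270*2**s*s**2 - 702*2**s*s - 324*2**s + 49*3**s*s**2 - 275*3**s*s - 162*s**2 + 378*s + 324)/(108*2**s*s*(s**2 - 2*s - 3))
  -1 < Re(s) < 3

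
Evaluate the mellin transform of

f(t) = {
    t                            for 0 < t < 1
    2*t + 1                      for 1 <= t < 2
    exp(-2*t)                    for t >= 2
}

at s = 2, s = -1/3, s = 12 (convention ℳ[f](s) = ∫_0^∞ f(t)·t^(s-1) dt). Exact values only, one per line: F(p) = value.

F(2) = 5*exp(-4)/4 + 13/2
F(-1/3) = 2**(1/3)*uppergamma(-1/3, 4) + 3/2 + 3*2**(2/3)/2
F(12) = 83277/52 + 8505425*exp(-4)/16

breakpoints 1, 2: one integral from each of the 3 segments
segment 0 to 1 holds t; add its integral
between 1 and 2 the integrand is (2*t + 1)·t^(s-1)
segment [2, ∞) carries exp(-2*t); integrate it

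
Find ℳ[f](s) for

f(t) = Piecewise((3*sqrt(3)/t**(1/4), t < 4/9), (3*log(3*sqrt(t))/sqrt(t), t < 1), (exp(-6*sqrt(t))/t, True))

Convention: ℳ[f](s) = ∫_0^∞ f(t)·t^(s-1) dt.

3*(-6*144**s*(s - 1)*(4*s - 1)*log(2) - 3*144**s*(4*s - 1)*log(2) + 3*144**s*(4*s - 1) + 6*144**s*sqrt(2)*(4*s + 4*(s - 1)**2 - 3) + 24*3**(2*s)*(4*s - 1)*(4*s + 4*(s - 1)**2 - 3)*uppergamma(2*s - 2, 6) + 2*324**s*(1 - 4*s) + 4*324**s*(s - 1)*(4*s - 1)*log(3) + 2*324**s*(4*s - 1)*log(3))/(324**s*(4*s - 1)*(4*s + 4*(s - 1)**2 - 3))
  Re(s) > 1/4

the shared t-power comes off first: 3*sqrt(3)*t**(3/4) on [0, 4/9); 3*sqrt(t)*log(3*sqrt(t)) on [4/9, 1); exp(-6*sqrt(t)) on [1, ∞)
the power substitution comes off first: 3*sqrt(3)*t**(3/2) on [0, 2/3); 3*t*log(3*t) on [2/3, 1); exp(-6*t) on [1, ∞)
reversing the common scale on t: t**(3/2) on [0, 2); t*log(t) on [2, 3); exp(-2*t) on [3, ∞)
the 3 pieces separated at 4/9, 1 each add one integral
piece [0, 4/9): integrate 3*sqrt(3)/t**(1/4) against the kernel
segment [4/9, 1) carries 3*log(3*sqrt(t))/sqrt(t); integrate it
on [1, ∞): add ∫ exp(-6*sqrt(t))/t·t^(s-1) dt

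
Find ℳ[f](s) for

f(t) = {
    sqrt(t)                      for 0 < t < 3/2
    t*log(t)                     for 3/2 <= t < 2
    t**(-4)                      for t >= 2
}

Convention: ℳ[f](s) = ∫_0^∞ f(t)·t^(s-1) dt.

(-32*2**(2*s)*(s - 4)*(2*s + 1) + 3**s*s*(s - 4)*(2*s + 1)*(-24*log(3) + 24*log(2)) + 3**s*(s - 4)*(2*s + 1)*(-24*log(3) + 24*log(2)) + 24*3**s*(s - 4)*(2*s + 1) + 16*3**s*sqrt(6)*(s - 4)*(s**2 + 2*s + 1) + 32*4**s*s*(s - 4)*(2*s + 1)*log(2) + 32*4**s*(s - 4)*(2*s + 1)*log(2) - 4**s*(2*s + 1)*(s**2 + 2*s + 1))/(16*2**s*(s - 4)*(2*s + 1)*(s**2 + 2*s + 1))
  -1/2 < Re(s) < 4

f breaks at 3/2, 2 into 3 integrals to sum
∫ sqrt(t)·t^(s-1) over [0, 3/2)
on [3/2, 2) integrate f = t*log(t) against the kernel
segment 2 to ∞ holds t**(-4); add its integral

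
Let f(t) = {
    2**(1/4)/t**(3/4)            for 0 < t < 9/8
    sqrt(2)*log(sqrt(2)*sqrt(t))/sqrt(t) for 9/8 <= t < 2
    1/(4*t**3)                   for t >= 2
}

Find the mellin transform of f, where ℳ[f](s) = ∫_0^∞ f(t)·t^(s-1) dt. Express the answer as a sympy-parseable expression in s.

remove the shared t-power first: 2**(1/4)*t**(1/4) on [0, 9/8); sqrt(2)*sqrt(t)*log(sqrt(2)*sqrt(t)) on [9/8, 2); 1/(4*t**2) on [2, ∞)
the common scale on t comes off first: t**(1/4) on [0, 9/4); sqrt(t)*log(sqrt(t)) on [9/4, 4); t**(-2) on [4, ∞)
back out the power substitution: sqrt(t) on [0, 3/2); t*log(t) on [3/2, 2); t**(-4) on [2, ∞)
integrate the 3 segments split at 9/8, 2, then add the results
over [0, 9/8), the kernel integral of 2**(1/4)/t**(3/4) enters the sum
∫ sqrt(2)*log(sqrt(2)*sqrt(t))/sqrt(t)·t^(s-1) over [9/8, 2)
∫ 1/(4*t**3)·t^(s-1) over [2, ∞)

2**(3 - 3*s)*(64*2**(4*s - 4)*(s - 1)*(2*s - 6)*(4*s - 3)*log(2) - 32*2**(4*s - 4)*(2*s - 6)*(4*s - 3) + 32*2**(4*s - 4)*(2*s - 6)*(4*s - 3)*log(2) - 2**(4*s - 4)*(4*s - 3)*(4*s + 4*(s - 1)**2 - 3) - 48*3**(2*s - 2)*(s - 1)*(2*s - 6)*(4*s - 3)*log(3) + 48*3**(2*s - 2)*(s - 1)*(2*s - 6)*(4*s - 3)*log(2) - 24*3**(2*s - 2)*(2*s - 6)*(4*s - 3)*log(3) + 24*3**(2*s - 2)*(2*s - 6)*(4*s - 3)*log(2) + 24*3**(2*s - 2)*(2*s - 6)*(4*s - 3) + 16*3**(2*s - 2)*sqrt(6)*(2*s - 6)*(4*s + 4*(s - 1)**2 - 3))/(8*(2*s - 6)*(4*s - 3)*(4*s + 4*(s - 1)**2 - 3))
  3/4 < Re(s) < 3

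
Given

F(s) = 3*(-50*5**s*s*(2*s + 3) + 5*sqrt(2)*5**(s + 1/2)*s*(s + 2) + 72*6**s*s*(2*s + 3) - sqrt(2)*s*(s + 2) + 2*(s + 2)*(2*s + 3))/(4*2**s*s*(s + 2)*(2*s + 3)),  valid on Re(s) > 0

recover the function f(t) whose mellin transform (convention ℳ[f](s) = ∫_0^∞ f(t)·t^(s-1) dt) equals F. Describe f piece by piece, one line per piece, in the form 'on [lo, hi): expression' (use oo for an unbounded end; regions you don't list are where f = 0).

on [0, 1/2): 3/2
on [1/2, 5/2): 3*t**(3/2)/2
on [5/2, 3): 6*t**2

slice at 1/2, 5/2, transform all 3 pieces, and sum them
for t in [0, 1/2): the term is ∫ 3/2·t^(s-1)
[1/2, 5/2) adds the kernel integral of 3*t**(3/2)/2
on [5/2, 3): add ∫ 6*t**2·t^(s-1) dt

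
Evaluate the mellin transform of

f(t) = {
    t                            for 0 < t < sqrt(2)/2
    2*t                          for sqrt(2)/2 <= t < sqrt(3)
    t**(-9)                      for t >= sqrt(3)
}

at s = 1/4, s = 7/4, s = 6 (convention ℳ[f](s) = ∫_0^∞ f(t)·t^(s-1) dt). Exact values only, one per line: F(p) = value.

reversing the shared t-power: t**2 on [0, sqrt(2)/2); 2*t**2 on [sqrt(2)/2, sqrt(3)); t**(-8) on [sqrt(3), ∞)
undo the power substitution: t on [0, 1/2); 2*t on [1/2, 3); t**(-4) on [3, ∞)
cuts at sqrt(2)/2, sqrt(3): linearity sums the 3 kernel integrals
between 0 and sqrt(2)/2 the integrand is t·t^(s-1)
∫ 2*t·t^(s-1) over [sqrt(2)/2, sqrt(3))
[sqrt(3), ∞) adds the kernel integral of t**(-9)

F(1/4) = -2*2**(3/8)/5 + 13612*3**(5/8)/8505
F(7/4) = 2**(5/8)*(-2349 + 28210*6**(3/8))/25839
F(6) = sqrt(2)*(-27 + 11720*sqrt(6))/3024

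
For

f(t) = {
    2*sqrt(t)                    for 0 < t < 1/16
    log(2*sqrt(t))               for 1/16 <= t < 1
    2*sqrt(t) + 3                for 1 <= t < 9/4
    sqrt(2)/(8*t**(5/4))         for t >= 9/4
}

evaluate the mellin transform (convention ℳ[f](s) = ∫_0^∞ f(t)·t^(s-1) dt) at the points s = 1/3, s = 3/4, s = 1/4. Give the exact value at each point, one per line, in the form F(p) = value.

F(1/3) = -159/10 + 2*2**(1/3)*3**(1/6)/33 + 51*2**(2/3)/40 + log(2**(3*2**(2/3)/4 + 3)) + 63*18**(1/3)/10
F(3/4) = -1139/180 + sqrt(2)/6 + 3*log(2)/2 + 24*sqrt(6)/5
F(1/4) = -55/3 + sqrt(2)/18 + 6*log(2) + 8*sqrt(6)

back out the power substitution: 2*t on [0, 1/4); log(2*t) on [1/4, 1); 2*t + 3 on [1, 3/2); …
strip the common scale on t: t on [0, 1/2); log(t) on [1/2, 2); t + 3 on [2, 3); …
treat the 4 regions marked off by 1/16, 1, 9/4 separately and sum
segment 0 to 1/16 holds 2*sqrt(t); add its integral
∫ over [1/16, 1) of log(2*sqrt(t))·t^(s-1) joins the sum
on [1, 9/4) integrate f = (2*sqrt(t) + 3) against the kernel
between 9/4 and ∞ the integrand is sqrt(2)/(8*t**(5/4))·t^(s-1)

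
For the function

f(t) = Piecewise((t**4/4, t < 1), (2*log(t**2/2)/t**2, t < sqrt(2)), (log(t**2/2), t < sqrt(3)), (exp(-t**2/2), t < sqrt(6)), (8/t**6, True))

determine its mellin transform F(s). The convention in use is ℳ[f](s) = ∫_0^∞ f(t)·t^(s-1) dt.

reversing the power substitution: t**2/4 on [0, 1); 2*log(t/2)/t on [1, 2); log(t/2) on [2, 3); …
the common scale on t comes off first: t**2 on [0, 1/2); log(t)/t on [1/2, 1); log(t) on [1, 3/2); …
f breaks at 1, sqrt(2), sqrt(3), sqrt(6) into 5 integrals to sum
on [0, 1) integrate f = t**4/4 against the kernel
on [1, sqrt(2)) integrate f = 2*log(t**2/2)/t**2 against the kernel
∫ log(t**2/2)·t^(s-1) over [sqrt(2), sqrt(3))
[sqrt(3), sqrt(6)) adds the kernel integral of exp(-t**2/2)
∫ over [sqrt(6), ∞) of 8/t**6·t^(s-1) joins the sum

(27*2**(s/2)*s**2*(s/2 - 3)*(s/2 + 2)*(s**2/4 - s + 1)*uppergamma(s/2, 3/2) - 27*2**(s/2)*s**2*(s/2 - 3)*(s/2 + 2)*(s**2/4 - s + 1)*uppergamma(s/2, 3) - 27*2**(s/2)*s**2*(s/2 - 3)*(s/2 + 2) + 108*2**(s/2)*(s/2 - 3)*(s/2 + 2)*(s**2/4 - s + 1) - 54*3**(s/2)*s*(s/2 - 3)*(s/2 + 2)*(s**2/4 - s + 1)*log(2) + 54*3**(s/2)*s*(s/2 - 3)*(s/2 + 2)*(s**2/4 - s + 1)*log(3) - 108*3**(s/2)*(s/2 - 3)*(s/2 + 2)*(s**2/4 - s + 1) - 6**(s/2)*s**2*(s/2 + 2)*(s**2/4 - s + 1) + 27*s**3*(s/2 - 3)*(s/2 + 2)*log(2) - 54*s**2*(s/2 - 3)*(s/2 + 2)*log(2) + 54*s**2*(s/2 - 3)*(s/2 + 2) + 27*s**2*(s/2 - 3)*(s**2/4 - s + 1)/4)/(54*s**2*(s/2 - 3)*(s/2 + 2)*(s**2/4 - s + 1))
  -4 < Re(s) < 6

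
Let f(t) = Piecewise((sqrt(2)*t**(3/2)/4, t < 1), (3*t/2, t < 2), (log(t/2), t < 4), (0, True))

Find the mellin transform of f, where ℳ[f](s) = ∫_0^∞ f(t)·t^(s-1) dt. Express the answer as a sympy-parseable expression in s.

reversing the common scale on t: t**(3/2) on [0, 1/2); 3*t on [1/2, 1); log(t) on [1, 2)
slice at 1, 2, transform all 3 pieces, and sum them
the [0, 1) slice contributes ∫ sqrt(2)*t**(3/2)/4·t^(s-1) dt
segment [1, 2) carries 3*t/2; integrate it
for t in [2, 4): the term is ∫ log(t/2)·t^(s-1)

(2**(2*s)*s*(s + 1)*(2*s + 3)*log(4) - 2*2**(2*s)*(s + 1)*(2*s + 3) + 6*2**s*s**2*(2*s + 3) + 2*2**s*(s + 1)*(2*s + 3) + sqrt(2)*s**2*(s + 1) - 3*s**2*(2*s + 3))/(2*s**2*(s + 1)*(2*s + 3))
  Re(s) > -3/2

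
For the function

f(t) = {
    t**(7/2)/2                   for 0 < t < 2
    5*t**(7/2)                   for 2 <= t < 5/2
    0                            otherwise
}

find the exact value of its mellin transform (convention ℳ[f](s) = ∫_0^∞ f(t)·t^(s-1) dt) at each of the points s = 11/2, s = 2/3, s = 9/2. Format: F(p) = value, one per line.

linearity at 2 turns ℳ[f](s) into 2 summed integrals
segment [0, 2) carries t**(7/2)/2; integrate it
between 2 and 5/2 the integrand is 5*t**(7/2)·t^(s-1)

F(11/2) = 8585977/4608
F(2/3) = 3*2**(1/6)*(-2304 + 3125*2**(2/3)*5**(1/6))/400
F(9/2) = 1658213/2048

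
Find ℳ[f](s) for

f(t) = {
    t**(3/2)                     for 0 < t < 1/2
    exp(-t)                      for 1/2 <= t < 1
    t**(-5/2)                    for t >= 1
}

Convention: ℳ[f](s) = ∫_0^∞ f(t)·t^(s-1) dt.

(2*2**s*(2*s - 5)*(2*s + 3)*uppergamma(s, 1/2) - 2*2**s*(2*s - 5)*(2*s + 3)*uppergamma(s, 1) - 4*2**s*(2*s + 3) + sqrt(2)*(2*s - 5))/(2*2**s*(2*s - 5)*(2*s + 3))
  -3/2 < Re(s) < 5/2

treat the 3 regions marked off by 1/2, 1 separately and sum
over [0, 1/2), the kernel integral of t**(3/2) enters the sum
for t in [1/2, 1): the term is ∫ exp(-t)·t^(s-1)
on [1, ∞) integrate f = t**(-5/2) against the kernel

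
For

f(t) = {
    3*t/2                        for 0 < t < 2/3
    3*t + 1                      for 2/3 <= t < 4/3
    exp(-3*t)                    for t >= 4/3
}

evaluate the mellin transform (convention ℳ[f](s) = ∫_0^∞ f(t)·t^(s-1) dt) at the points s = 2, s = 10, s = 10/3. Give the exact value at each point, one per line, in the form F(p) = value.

F(2) = 5*exp(-4)/9 + 26/9
F(10) = 19651456*exp(-4)/59049 + 8909312/1082565
F(10/3) = 6**(2/3)*(-276*2**(2/3) + 65*2**(1/3)*uppergamma(10/3, 4) + 10176)/10530

invert the common scale on t to get 3*t on [0, 1/3); 6*t + 1 on [1/3, 2/3); exp(-6*t) on [2/3, ∞)
undo the common scale on t: t on [0, 1); 2*t + 1 on [1, 2); exp(-2*t) on [2, ∞)
split f at 2/3, 4/3: ℳ[f](s) collects 3 kernel integrals
on [0, 2/3) integrate f = 3*t/2 against the kernel
for t in [2/3, 4/3): the term is ∫ (3*t + 1)·t^(s-1)
∫ exp(-3*t)·t^(s-1) over [4/3, ∞)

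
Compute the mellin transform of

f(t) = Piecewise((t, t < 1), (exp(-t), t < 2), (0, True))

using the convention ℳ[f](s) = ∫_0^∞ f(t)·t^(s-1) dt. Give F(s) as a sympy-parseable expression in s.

((s + 1)*uppergamma(s, 1) - (s + 1)*uppergamma(s, 2) + 1)/(s + 1)
  Re(s) > -1

the 2 pieces separated at 1 each add one integral
piece [0, 1): integrate t against the kernel
the [1, 2) slice contributes ∫ exp(-t)·t^(s-1) dt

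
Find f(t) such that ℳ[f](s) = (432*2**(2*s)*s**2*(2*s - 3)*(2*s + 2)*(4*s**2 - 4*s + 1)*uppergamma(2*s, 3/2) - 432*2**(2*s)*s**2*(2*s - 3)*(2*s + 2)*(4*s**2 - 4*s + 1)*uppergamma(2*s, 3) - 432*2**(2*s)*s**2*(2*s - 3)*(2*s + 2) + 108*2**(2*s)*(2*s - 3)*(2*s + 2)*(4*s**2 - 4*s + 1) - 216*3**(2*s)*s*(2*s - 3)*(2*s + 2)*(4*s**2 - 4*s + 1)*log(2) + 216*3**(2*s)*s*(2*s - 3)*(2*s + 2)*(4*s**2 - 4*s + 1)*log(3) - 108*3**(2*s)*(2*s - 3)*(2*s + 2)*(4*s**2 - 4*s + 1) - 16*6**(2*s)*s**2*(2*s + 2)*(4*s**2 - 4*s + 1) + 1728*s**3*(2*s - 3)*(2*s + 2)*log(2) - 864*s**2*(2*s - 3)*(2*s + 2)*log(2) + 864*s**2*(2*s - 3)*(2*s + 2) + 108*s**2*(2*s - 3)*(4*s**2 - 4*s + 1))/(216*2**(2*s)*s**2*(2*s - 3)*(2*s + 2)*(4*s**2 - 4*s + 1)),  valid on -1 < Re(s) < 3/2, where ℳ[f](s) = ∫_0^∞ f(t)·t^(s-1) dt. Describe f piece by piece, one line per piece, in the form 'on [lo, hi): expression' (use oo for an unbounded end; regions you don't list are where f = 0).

strip the power substitution: t**2 on [0, 1/2); log(t)/t on [1/2, 1); log(t) on [1, 3/2); …
linearity at 1/4, 1, 9/4, 9 turns ℳ[f](s) into 5 summed integrals
on [0, 1/4) integrate f = t against the kernel
∫ over [1/4, 1) of log(sqrt(t))/sqrt(t)·t^(s-1) joins the sum
the [1, 9/4) slice contributes ∫ log(sqrt(t))·t^(s-1) dt
piece [9/4, 9): integrate exp(-sqrt(t)) against the kernel
between 9 and ∞ the integrand is t**(-3/2)·t^(s-1)

on [0, 1/4): t
on [1/4, 1): log(sqrt(t))/sqrt(t)
on [1, 9/4): log(sqrt(t))
on [9/4, 9): exp(-sqrt(t))
on [9, oo): t**(-3/2)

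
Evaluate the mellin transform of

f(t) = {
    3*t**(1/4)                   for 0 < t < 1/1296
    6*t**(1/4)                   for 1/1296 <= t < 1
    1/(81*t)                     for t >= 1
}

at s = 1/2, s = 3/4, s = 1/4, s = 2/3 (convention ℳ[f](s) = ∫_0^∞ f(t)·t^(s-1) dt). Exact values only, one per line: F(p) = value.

back out the power substitution: 3*sqrt(t) on [0, 1/36); 6*sqrt(t) on [1/36, 1); 1/(81*t**2) on [1, ∞)
undo the power substitution: 3*t on [0, 1/6); 6*t on [1/6, 1); 1/(81*t**4) on [1, ∞)
strip the common scale on t: t on [0, 1/2); 2*t on [1/2, 3); t**(-4) on [3, ∞)
the 3 pieces separated at 1/1296, 1 each add one integral
[0, 1/1296) adds the kernel integral of 3*t**(1/4)
∫ over [1/1296, 1) of 6*t**(1/4)·t^(s-1) joins the sum
over [1, ∞), the kernel integral of 1/(81*t) enters the sum

F(1/2) = 1297/162
F(3/4) = 7837/1296
F(1/4) = 5759/486
F(2/3) = 1955/297 - 6**(1/3)/396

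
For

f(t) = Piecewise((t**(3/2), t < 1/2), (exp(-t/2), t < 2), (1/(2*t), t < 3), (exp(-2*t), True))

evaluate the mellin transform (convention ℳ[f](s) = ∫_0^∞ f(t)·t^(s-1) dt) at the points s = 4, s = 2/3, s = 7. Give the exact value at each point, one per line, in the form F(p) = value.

F(4) = -256*exp(-1) + sqrt(2)/352 + 183*exp(-6)/8 + 19/6 + 493*exp(-1/4)/4
F(2/3) = -3**(2/3)/2 - 2**(2/3)*uppergamma(2/3, 1) + 2**(1/3)*uppergamma(2/3, 6)/2 + 3*2**(5/6)/52 + 3*2**(2/3)/4 + 2**(2/3)*uppergamma(2/3, 1/4)
F(7) = -250496*exp(-1) + sqrt(2)/4352 + 11007*exp(-6)/8 + 665/12 + 3786745*exp(-1/4)/32

f breaks at 1/2, 2, 3 into 4 integrals to sum
∫ t**(3/2)·t^(s-1) over [0, 1/2)
segment 1/2 to 2 holds exp(-t/2); add its integral
for t in [2, 3): the term is ∫ 1/(2*t)·t^(s-1)
the [3, ∞) slice contributes ∫ exp(-2*t)·t^(s-1) dt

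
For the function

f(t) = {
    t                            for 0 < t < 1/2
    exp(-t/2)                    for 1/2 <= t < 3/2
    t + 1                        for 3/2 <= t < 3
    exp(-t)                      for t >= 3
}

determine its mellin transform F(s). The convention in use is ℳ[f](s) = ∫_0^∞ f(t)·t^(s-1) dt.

linearity at 1/2, 3/2, 3 turns ℳ[f](s) into 4 summed integrals
for t in [0, 1/2): the term is ∫ t·t^(s-1)
∫ exp(-t/2)·t^(s-1) over [1/2, 3/2)
the [3/2, 3) slice contributes ∫ (t + 1)·t^(s-1) dt
piece [3, ∞): integrate exp(-t) against the kernel

(2*2**s*s*(s + 1)*uppergamma(s, 3) - 5*3**s*s - 2*3**s + 2*4**s*s*(s + 1)*uppergamma(s, 1/4) - 2*4**s*s*(s + 1)*uppergamma(s, 3/4) + 8*6**s*s + 2*6**s + s)/(2*2**s*s*(s + 1))
  Re(s) > -1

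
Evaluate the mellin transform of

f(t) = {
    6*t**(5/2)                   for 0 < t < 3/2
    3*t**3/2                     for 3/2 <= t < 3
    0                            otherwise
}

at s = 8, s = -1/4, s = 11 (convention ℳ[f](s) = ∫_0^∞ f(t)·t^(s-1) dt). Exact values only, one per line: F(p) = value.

the 2 pieces separated at 3/2 each add one integral
over [0, 3/2), the kernel integral of 6*t**(5/2) enters the sum
segment 3/2 to 3 holds 3*t**3/2; add its integral

F(8) = 59049*sqrt(6)/3584 + 1087859727/45056
F(-1/4) = 3*3**(1/4)*(-9*2**(1/4)*sqrt(3) + 44*2**(3/4) + 72*sqrt(3))/44
F(11) = 177147*sqrt(6)/4096 + 235078143381/458752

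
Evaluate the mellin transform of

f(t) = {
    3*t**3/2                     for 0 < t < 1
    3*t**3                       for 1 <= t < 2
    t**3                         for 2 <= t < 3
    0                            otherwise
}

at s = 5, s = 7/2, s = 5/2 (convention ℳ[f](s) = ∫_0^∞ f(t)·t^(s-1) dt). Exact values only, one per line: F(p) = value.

F(5) = 14143/16
F(7/2) = -3/13 + 256*sqrt(2)/13 + 1458*sqrt(3)/13
F(5/2) = -3/11 + 128*sqrt(2)/11 + 486*sqrt(3)/11

linearity at 1, 2 turns ℳ[f](s) into 3 summed integrals
on [0, 1): add ∫ 3*t**3/2·t^(s-1) dt
[1, 2) adds the kernel integral of 3*t**3
segment 2 to 3 holds t**3; add its integral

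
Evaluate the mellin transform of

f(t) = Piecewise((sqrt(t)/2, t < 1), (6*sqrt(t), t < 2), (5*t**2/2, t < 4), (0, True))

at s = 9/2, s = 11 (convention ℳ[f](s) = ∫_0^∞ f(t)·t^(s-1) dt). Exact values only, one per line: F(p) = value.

F(9/2) = 414449/130 - 320*sqrt(2)/13
F(11) = 24576*sqrt(2)/23 + 3858288497/299

cuts at 1, 2: linearity sums the 3 kernel integrals
segment [0, 1) carries sqrt(t)/2; integrate it
[1, 2) adds the kernel integral of 6*sqrt(t)
over [2, 4), the kernel integral of 5*t**2/2 enters the sum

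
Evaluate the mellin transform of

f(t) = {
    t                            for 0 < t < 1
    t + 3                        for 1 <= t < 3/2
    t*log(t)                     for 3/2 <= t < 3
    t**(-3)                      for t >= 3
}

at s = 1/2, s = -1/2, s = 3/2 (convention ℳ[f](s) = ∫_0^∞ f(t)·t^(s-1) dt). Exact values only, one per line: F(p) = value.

breakpoints 1, 3/2, 3: one integral from each of the 4 segments
between 0 and 1 the integrand is t·t^(s-1)
piece [1, 3/2): integrate (t + 3) against the kernel
piece [3/2, 3): integrate t*log(t) against the kernel
∫ t**(-3)·t^(s-1) over [3, ∞)

F(1/2) = -6 - 178*sqrt(3)/135 + log(2**(sqrt(6)/2)*3**(-sqrt(6)/2 + 2*sqrt(3))) + 23*sqrt(6)/6
F(-1/2) = -2266*sqrt(3)/567 + sqrt(6) + log(2**(sqrt(6))*3**(-sqrt(6) + 2*sqrt(3))) + 6
F(3/2) = -922*sqrt(3)/675 - 2 + 213*sqrt(6)/100 + log(2**(9*sqrt(6)/20)*3**(-9*sqrt(6)/20 + 18*sqrt(3)/5))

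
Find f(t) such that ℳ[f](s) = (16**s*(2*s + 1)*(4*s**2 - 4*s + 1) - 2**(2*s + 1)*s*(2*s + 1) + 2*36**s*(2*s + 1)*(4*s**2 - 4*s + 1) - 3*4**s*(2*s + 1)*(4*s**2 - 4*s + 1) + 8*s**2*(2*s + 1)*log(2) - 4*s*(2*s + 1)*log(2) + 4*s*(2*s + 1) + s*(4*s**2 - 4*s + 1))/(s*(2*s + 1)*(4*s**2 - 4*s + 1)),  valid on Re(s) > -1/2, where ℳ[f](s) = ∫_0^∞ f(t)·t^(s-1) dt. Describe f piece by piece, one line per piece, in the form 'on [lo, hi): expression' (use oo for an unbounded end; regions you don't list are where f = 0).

invert the power substitution to get t/2 on [0, 1); 2*log(t/2)/t on [1, 2); 3 on [2, 4); …
undo the common scale on t: t on [0, 1/2); log(t)/t on [1/2, 1); 3 on [1, 2); …
decompose at 1, 4, 16; ℳ[f](s) sums the 4 pieces' integrals
over [0, 1), the kernel integral of sqrt(t)/2 enters the sum
between 1 and 4 the integrand is 2*log(sqrt(t)/2)/sqrt(t)·t^(s-1)
between 4 and 16 the integrand is 3·t^(s-1)
on [16, 36): add ∫ 2·t^(s-1) dt

on [0, 1): sqrt(t)/2
on [1, 4): 2*log(sqrt(t)/2)/sqrt(t)
on [4, 16): 3
on [16, 36): 2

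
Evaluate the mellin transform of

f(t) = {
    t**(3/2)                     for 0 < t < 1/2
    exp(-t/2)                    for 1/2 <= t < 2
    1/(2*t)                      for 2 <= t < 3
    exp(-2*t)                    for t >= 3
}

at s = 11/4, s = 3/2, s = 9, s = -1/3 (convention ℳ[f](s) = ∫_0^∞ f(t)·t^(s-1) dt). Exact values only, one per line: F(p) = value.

F(11/4) = -4*2**(3/4)*uppergamma(11/4, 1) - 537*2**(3/4)/952 + 2**(1/4)*uppergamma(11/4, 6)/8 + 6*3**(3/4)/7 + 4*2**(3/4)*uppergamma(11/4, 1/4)
F(3/2) = -sqrt(2) - 2*sqrt(2)*exp(-1) - sqrt(2)*sqrt(pi)*erfc(1) + sqrt(2)*sqrt(pi)*erfc(sqrt(6))/8 + sqrt(3)*exp(-6)/2 + 1/24 + sqrt(2)*exp(-1/4) + sqrt(2)*sqrt(pi)*erfc(1/2) + sqrt(3)
F(9) = -56115712*exp(-1) + sqrt(2)/21504 + 107667*exp(-6)/4 + 6305/16 + 3392923553*exp(-1/4)/128
F(-1/3) = -2**(2/3)*uppergamma(-1/3, 1)/2 - 3**(2/3)/24 + 2**(1/3)*uppergamma(-1/3, 6) + 3*2**(2/3)/32 + 3*2**(5/6)/14 + 2**(2/3)*uppergamma(-1/3, 1/4)/2

breakpoints 1/2, 2, 3: one integral from each of the 4 segments
on [0, 1/2) integrate f = t**(3/2) against the kernel
for t in [1/2, 2): the term is ∫ exp(-t/2)·t^(s-1)
on [2, 3) integrate f = 1/(2*t) against the kernel
between 3 and ∞ the integrand is exp(-2*t)·t^(s-1)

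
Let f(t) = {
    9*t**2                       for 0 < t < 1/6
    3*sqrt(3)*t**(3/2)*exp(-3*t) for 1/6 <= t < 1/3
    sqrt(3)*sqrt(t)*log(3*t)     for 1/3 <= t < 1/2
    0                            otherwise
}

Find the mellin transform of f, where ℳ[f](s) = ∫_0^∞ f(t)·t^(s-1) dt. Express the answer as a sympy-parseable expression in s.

2**(-s - 5/2)*(2**(s + 5/2)*(s + 2)*(8*s - (2*s + 3)**2 + 8)*uppergamma(s + 3/2, 1/2) - 2**(s + 5/2)*(s + 2)*(8*s - (2*s + 3)**2 + 8)*uppergamma(s + 3/2, 1) + 2**(s + 9/2)*(-s - 2) + 3**(s + 1/2)*(s + 2)*(2*s + 3)*(-8*log(3) + 8*log(2)) + 3**(s + 1/2)*(s + 2)*(-16*log(2) + 16*log(3)) + 16*3**(s + 1/2)*(s + 2) + sqrt(2)*(8*s - (2*s + 3)**2 + 8))/(3**s*(s + 2)*(8*s - (2*s + 3)**2 + 8))
  Re(s) > -2

back out the common scale on t: t**2 on [0, 1/2); t**(3/2)*exp(-t) on [1/2, 1); sqrt(t)*log(t) on [1, 3/2)
strip the shared t-power: t**(3/2) on [0, 1/2); t*exp(-t) on [1/2, 1); log(t) on [1, 3/2)
reversing the shared t-power: sqrt(t) on [0, 1/2); exp(-t) on [1/2, 1); log(t)/t on [1, 3/2)
cuts at 1/6, 1/3: linearity sums the 3 kernel integrals
on [0, 1/6) integrate f = 9*t**2 against the kernel
∫ 3*sqrt(3)*t**(3/2)*exp(-3*t)·t^(s-1) over [1/6, 1/3)
on [1/3, 1/2) integrate f = sqrt(3)*sqrt(t)*log(3*t) against the kernel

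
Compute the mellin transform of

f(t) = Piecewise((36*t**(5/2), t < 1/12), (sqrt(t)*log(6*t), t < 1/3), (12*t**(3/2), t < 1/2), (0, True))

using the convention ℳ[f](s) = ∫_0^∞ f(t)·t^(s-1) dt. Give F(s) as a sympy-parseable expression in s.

12**(1/2 - s)*(-32*2**(2*s)*(2*s + 1)**2*(2*s + 5) + 8*2**(2*s)*(2*s + 1)*(2*s + 3)*(2*s + 5)*log(2) - 16*2**(2*s)*(2*s + 3)*(2*s + 5) + 24*6**(s + 1/2)*(2*s + 1)**2*(2*s + 5) + (2*s + 1)**2*(2*s + 3) + 4*(2*s + 1)*(2*s + 3)*(2*s + 5)*log(2) + 8*(2*s + 3)*(2*s + 5))/(24*(2*s + 1)**2*(2*s + 3)*(2*s + 5))
  Re(s) > -5/2

back out the shared t-power: 36*t**2 on [0, 1/12); log(6*t) on [1/12, 1/3); 12*t on [1/3, 1/2)
back out the common scale on t: 9*t**2 on [0, 1/6); log(3*t) on [1/6, 2/3); 6*t on [2/3, 1)
the common scale on t comes off first: t**2 on [0, 1/2); log(t) on [1/2, 2); 2*t on [2, 3)
split f at 1/12, 1/3: ℳ[f](s) collects 3 kernel integrals
the [0, 1/12) slice contributes ∫ 36*t**(5/2)·t^(s-1) dt
on [1/12, 1/3) integrate f = sqrt(t)*log(6*t) against the kernel
on [1/3, 1/2): add ∫ 12*t**(3/2)·t^(s-1) dt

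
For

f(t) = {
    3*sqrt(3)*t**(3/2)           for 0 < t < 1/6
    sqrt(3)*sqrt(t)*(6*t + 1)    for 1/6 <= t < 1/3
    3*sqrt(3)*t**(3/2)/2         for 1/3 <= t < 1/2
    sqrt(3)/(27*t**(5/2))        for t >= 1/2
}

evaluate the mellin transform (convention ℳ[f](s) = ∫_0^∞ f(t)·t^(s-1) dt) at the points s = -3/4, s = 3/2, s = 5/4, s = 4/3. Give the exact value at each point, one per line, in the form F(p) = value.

F(-3/4) = 2**(1/4)*3**(3/4)*(-1053*2**(3/4) + 383*3**(3/4) + 3510)/1053
F(3/2) = 11*sqrt(3)/48
F(5/4) = 2**(1/4)*3**(3/4)*(-2610 + 5299*3**(3/4) + 7740*2**(3/4))/124740
F(4/3) = 2**(1/6)*3**(2/3)*(-5670 + 16884*2**(5/6) + 12221*3**(5/6))/282744

remove the common scale on t first: t**(3/2) on [0, 1/2); sqrt(t)*(2*t + 1) on [1/2, 1); t**(3/2)/2 on [1, 3/2); …
the shared t-power comes off first: t on [0, 1/2); 2*t + 1 on [1/2, 1); t/2 on [1, 3/2); …
treat the 4 regions marked off by 1/6, 1/3, 1/2 separately and sum
∫ over [0, 1/6) of 3*sqrt(3)*t**(3/2)·t^(s-1) joins the sum
∫ over [1/6, 1/3) of sqrt(3)*sqrt(t)*(6*t + 1)·t^(s-1) joins the sum
between 1/3 and 1/2 the integrand is 3*sqrt(3)*t**(3/2)/2·t^(s-1)
∫ sqrt(3)/(27*t**(5/2))·t^(s-1) over [1/2, ∞)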